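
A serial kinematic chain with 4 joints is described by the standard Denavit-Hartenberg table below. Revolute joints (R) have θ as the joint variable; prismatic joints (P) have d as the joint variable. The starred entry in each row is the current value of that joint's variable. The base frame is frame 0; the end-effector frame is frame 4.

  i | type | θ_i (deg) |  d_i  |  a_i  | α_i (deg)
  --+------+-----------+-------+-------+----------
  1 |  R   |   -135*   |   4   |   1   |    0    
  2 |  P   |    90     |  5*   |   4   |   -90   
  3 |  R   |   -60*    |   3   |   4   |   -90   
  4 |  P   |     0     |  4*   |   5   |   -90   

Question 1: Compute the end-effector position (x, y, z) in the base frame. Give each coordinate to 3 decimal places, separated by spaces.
9.874 -7.046 14.794

after link 1: o_1 = (-0.7071, -0.7071, 4.0000)
after link 2: o_2 = (2.1213, -3.5355, 9.0000)
after link 3: o_3 = (5.6569, -2.8284, 12.4641)
after link 4: o_4 = (9.8741, -7.0457, 14.7942)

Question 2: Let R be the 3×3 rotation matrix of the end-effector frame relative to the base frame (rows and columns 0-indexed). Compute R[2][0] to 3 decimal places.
0.866

End-effector x-axis (col 0 of R) = (0.3536,-0.3536,0.8660)
R[2][0] = 0.8660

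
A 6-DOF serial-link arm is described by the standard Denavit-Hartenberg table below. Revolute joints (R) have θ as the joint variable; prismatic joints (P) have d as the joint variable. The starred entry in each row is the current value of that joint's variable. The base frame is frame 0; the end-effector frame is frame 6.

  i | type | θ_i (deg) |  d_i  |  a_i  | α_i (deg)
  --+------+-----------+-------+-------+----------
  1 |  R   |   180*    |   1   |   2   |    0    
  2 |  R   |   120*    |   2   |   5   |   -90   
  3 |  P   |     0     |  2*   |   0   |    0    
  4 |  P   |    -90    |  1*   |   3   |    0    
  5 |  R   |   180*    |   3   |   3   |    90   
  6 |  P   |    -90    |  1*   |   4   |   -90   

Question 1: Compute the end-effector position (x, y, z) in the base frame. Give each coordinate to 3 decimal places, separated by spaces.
2.732 -4.196 3.000

after link 1: o_1 = (-2.0000, 0.0000, 1.0000)
after link 2: o_2 = (0.5000, -4.3301, 3.0000)
after link 3: o_3 = (2.2321, -3.3301, 3.0000)
after link 4: o_4 = (3.0981, -2.8301, 6.0000)
after link 5: o_5 = (5.6962, -1.3301, 3.0000)
after link 6: o_6 = (2.7321, -4.1962, 3.0000)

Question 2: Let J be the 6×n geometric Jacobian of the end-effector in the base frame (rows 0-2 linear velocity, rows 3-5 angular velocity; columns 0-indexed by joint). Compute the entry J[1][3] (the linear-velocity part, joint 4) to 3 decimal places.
0.500

prismatic axis z_3 = (0.8660,0.5000,0.0000)
J_v[:, 3] = z_3; J_ω[:, 3] = (0,0,0)
entry J[1][3] = 0.5000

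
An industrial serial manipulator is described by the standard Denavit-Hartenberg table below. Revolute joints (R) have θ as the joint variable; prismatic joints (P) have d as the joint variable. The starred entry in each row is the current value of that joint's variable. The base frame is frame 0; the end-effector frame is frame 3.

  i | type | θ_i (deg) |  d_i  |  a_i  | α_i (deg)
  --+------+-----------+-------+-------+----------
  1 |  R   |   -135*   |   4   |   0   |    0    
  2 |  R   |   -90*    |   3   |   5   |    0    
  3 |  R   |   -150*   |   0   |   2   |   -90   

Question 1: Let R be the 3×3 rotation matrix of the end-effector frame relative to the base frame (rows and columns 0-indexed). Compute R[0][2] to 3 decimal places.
0.259

End-effector z-axis (col 2 of R) = (0.2588,0.9659,0.0000)
R[0][2] = 0.2588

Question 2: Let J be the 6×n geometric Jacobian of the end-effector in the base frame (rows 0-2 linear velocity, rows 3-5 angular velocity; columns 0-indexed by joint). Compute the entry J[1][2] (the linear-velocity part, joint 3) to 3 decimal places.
axis z_2 = (0.0000,0.0000,1.0000); lever o_n−o_2 = (1.9319,-0.5176,0.0000)
cross product → J_v[:, 2] = (0.5176,1.9319,-0.0000)
J_ω[:, 2] = z_2
entry J[1][2] = 1.9319

1.932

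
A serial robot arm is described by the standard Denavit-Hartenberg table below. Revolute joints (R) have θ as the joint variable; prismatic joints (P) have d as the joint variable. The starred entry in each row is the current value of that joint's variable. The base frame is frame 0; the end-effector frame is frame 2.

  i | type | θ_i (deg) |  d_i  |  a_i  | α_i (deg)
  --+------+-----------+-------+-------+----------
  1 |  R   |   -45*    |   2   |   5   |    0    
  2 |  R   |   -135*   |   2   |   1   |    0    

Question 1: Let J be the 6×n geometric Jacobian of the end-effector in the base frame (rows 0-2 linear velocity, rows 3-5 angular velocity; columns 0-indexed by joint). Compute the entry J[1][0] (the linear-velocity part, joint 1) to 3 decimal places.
axis z_0 = ẑ; lever o_n−o_0 = (2.5355,-3.5355,4.0000)
cross product → J_v[:, 0] = (3.5355,2.5355,-0.0000)
J_ω[:, 0] = z_0
entry J[1][0] = 2.5355

2.536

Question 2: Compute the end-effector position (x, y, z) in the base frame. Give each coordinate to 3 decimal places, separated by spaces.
2.536 -3.536 4.000

after link 1: o_1 = (3.5355, -3.5355, 2.0000)
after link 2: o_2 = (2.5355, -3.5355, 4.0000)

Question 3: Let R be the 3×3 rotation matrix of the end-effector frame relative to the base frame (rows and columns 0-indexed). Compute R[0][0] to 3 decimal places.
-1.000

End-effector x-axis (col 0 of R) = (-1.0000,-0.0000,0.0000)
R[0][0] = -1.0000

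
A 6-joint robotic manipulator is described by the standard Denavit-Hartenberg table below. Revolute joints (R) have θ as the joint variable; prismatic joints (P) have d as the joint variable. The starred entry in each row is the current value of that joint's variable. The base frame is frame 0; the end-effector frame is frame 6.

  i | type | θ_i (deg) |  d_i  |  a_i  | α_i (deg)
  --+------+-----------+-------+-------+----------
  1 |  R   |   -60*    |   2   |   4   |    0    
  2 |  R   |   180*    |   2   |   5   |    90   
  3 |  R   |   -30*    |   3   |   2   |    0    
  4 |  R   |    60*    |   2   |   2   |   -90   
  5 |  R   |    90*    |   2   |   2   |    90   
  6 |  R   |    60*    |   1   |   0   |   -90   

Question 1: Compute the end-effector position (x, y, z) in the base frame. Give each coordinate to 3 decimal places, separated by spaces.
after link 1: o_1 = (2.0000, -3.4641, 2.0000)
after link 2: o_2 = (-0.5000, 0.8660, 4.0000)
after link 3: o_3 = (1.2321, 3.8660, 3.0000)
after link 4: o_4 = (2.0981, 6.3660, 4.0000)
after link 5: o_5 = (0.8660, 4.5000, 5.7321)
after link 6: o_6 = (0.4330, 5.2500, 6.2321)

0.433 5.250 6.232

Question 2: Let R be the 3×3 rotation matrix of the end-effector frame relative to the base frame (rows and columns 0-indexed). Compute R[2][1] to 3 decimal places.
End-effector y-axis (col 1 of R) = (0.4330,-0.7500,-0.5000)
R[2][1] = -0.5000

-0.500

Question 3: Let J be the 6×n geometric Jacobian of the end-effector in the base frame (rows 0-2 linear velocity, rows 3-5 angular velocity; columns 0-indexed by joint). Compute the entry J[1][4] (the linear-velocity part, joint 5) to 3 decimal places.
axis z_4 = (0.2500,-0.4330,0.8660); lever o_n−o_4 = (-1.6651,-1.1160,2.2321)
cross product → J_v[:, 4] = (-0.0000,-2.0000,-1.0000)
J_ω[:, 4] = z_4
entry J[1][4] = -2.0000

-2.000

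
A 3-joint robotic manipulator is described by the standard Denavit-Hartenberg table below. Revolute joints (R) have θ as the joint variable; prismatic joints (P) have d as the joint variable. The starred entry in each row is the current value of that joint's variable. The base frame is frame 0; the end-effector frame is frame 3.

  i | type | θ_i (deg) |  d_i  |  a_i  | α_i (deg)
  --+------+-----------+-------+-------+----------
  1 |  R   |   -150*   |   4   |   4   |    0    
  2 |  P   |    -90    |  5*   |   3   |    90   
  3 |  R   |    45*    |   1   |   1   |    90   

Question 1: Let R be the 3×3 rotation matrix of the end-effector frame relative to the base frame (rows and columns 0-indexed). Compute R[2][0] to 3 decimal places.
0.707

End-effector x-axis (col 0 of R) = (-0.3536,0.6124,0.7071)
R[2][0] = 0.7071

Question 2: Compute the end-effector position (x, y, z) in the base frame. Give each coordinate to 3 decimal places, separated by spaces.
after link 1: o_1 = (-3.4641, -2.0000, 4.0000)
after link 2: o_2 = (-4.9641, 0.5981, 9.0000)
after link 3: o_3 = (-4.4516, 1.7104, 9.7071)

-4.452 1.710 9.707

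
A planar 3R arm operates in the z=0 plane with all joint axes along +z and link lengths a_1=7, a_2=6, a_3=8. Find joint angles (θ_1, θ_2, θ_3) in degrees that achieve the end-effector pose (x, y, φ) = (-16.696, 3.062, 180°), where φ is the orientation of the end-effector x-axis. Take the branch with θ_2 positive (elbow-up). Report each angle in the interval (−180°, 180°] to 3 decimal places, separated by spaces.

wrist centre = target − a_3·(cos φ, sin φ) = (-8.6960, 3.0620)
cos θ_2 = (84.9963−7²−6²)/(2·7·6) = -0.0000; θ_2 = 90.0026° (elbow-up)
β = atan2(3.0620,-8.6960) = 160.6020°; ψ = atan2(6.0000,6.9997) = 40.6024°
θ_1 = β − ψ = 119.9996°
θ_3 = φ − θ_1 − θ_2 = -30.0022° (wrapped to (-180°,180°])

120.000 90.003 -30.002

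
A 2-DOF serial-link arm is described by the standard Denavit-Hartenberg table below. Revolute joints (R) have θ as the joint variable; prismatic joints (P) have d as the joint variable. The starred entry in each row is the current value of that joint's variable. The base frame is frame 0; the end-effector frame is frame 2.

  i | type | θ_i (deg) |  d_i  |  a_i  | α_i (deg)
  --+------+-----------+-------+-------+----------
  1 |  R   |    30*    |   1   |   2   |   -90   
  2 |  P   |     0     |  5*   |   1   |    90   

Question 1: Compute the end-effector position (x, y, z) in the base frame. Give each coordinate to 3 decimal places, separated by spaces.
after link 1: o_1 = (1.7321, 1.0000, 1.0000)
after link 2: o_2 = (0.0981, 5.8301, 1.0000)

0.098 5.830 1.000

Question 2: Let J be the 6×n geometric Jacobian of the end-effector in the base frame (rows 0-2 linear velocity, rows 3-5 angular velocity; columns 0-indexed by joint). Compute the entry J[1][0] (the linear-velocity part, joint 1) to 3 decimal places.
axis z_0 = ẑ; lever o_n−o_0 = (0.0981,5.8301,1.0000)
cross product → J_v[:, 0] = (-5.8301,0.0981,0.0000)
J_ω[:, 0] = z_0
entry J[1][0] = 0.0981

0.098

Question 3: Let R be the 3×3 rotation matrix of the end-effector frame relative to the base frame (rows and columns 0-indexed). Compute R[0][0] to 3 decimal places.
End-effector x-axis (col 0 of R) = (0.8660,0.5000,0.0000)
R[0][0] = 0.8660

0.866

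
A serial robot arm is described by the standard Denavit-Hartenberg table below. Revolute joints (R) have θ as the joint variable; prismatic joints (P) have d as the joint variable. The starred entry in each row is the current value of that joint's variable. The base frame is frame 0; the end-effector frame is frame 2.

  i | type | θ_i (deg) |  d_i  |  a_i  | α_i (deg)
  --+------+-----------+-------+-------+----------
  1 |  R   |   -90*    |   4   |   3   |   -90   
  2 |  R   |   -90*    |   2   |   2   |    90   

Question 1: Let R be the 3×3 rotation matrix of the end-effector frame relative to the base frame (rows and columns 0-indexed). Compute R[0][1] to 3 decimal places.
1.000

End-effector y-axis (col 1 of R) = (1.0000,0.0000,0.0000)
R[0][1] = 1.0000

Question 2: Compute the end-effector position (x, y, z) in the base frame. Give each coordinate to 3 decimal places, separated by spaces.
after link 1: o_1 = (0.0000, -3.0000, 4.0000)
after link 2: o_2 = (2.0000, -3.0000, 6.0000)

2.000 -3.000 6.000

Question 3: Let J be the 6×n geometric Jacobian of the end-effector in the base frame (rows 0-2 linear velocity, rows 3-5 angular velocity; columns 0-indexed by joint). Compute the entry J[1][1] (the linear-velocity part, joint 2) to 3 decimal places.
axis z_1 = (1.0000,0.0000,0.0000); lever o_n−o_1 = (2.0000,0.0000,2.0000)
cross product → J_v[:, 1] = (0.0000,-2.0000,-0.0000)
J_ω[:, 1] = z_1
entry J[1][1] = -2.0000

-2.000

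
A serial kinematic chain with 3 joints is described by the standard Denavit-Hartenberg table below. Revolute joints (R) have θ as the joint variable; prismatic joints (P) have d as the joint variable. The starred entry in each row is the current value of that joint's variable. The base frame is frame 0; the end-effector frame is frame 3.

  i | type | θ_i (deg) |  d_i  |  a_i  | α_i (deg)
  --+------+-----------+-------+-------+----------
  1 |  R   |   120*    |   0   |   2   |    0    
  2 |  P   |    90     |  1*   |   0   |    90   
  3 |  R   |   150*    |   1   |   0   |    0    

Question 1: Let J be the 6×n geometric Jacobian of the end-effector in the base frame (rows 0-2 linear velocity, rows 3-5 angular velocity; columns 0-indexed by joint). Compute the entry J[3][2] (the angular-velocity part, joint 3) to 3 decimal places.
axis z_2 = (-0.5000,0.8660,0.0000); lever o_n−o_2 = (-0.5000,0.8660,0.0000)
cross product → J_v[:, 2] = (-0.0000,-0.0000,0.0000)
J_ω[:, 2] = z_2
entry J[3][2] = -0.5000

-0.500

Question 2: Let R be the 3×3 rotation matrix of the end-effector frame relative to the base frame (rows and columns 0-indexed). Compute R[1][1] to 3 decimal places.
0.250

End-effector y-axis (col 1 of R) = (0.4330,0.2500,-0.8660)
R[1][1] = 0.2500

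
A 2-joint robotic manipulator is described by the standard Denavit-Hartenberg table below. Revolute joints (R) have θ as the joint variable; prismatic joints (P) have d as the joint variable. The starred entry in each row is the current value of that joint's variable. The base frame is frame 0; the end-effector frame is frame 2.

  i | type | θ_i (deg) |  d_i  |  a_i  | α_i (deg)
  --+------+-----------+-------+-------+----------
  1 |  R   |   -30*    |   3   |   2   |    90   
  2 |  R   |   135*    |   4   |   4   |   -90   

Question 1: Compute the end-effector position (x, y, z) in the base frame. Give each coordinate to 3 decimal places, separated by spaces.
-2.717 -3.050 5.828

after link 1: o_1 = (1.7321, -1.0000, 3.0000)
after link 2: o_2 = (-2.7174, -3.0499, 5.8284)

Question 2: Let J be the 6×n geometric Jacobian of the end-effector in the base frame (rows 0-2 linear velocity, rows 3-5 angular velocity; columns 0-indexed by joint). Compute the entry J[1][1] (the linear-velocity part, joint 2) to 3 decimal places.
1.414

axis z_1 = (-0.5000,-0.8660,0.0000); lever o_n−o_1 = (-4.4495,-2.0499,2.8284)
cross product → J_v[:, 1] = (-2.4495,1.4142,-2.8284)
J_ω[:, 1] = z_1
entry J[1][1] = 1.4142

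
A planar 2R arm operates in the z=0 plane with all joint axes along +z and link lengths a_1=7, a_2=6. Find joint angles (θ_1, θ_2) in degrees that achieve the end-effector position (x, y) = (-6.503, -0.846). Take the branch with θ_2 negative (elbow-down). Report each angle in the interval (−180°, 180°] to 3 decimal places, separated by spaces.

-120.178 -119.996

cos θ_2 = (43.0047−7²−6²)/(2·7·6) = -0.4999; θ_2 = -119.9963° (elbow-down)
β = atan2(-0.8460,-6.5030) = -172.5878°; ψ = atan2(-5.1963,4.0003) = -52.4096°
θ_1 = β − ψ = -120.1782°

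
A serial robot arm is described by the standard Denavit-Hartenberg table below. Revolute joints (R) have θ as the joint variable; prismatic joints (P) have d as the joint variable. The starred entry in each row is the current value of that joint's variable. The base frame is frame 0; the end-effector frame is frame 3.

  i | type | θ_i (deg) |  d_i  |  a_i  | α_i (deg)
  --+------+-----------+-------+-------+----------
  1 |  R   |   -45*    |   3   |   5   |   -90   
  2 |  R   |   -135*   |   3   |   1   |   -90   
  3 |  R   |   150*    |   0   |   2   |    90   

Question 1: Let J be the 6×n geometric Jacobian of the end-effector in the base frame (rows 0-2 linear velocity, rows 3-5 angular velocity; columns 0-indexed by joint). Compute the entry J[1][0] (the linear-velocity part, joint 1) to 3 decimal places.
5.316

axis z_0 = ẑ; lever o_n−o_0 = (5.3158,-2.4873,2.4824)
cross product → J_v[:, 0] = (2.4873,5.3158,-0.0000)
J_ω[:, 0] = z_0
entry J[1][0] = 5.3158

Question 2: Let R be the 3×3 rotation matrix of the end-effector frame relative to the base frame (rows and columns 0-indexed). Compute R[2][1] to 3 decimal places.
0.707

End-effector y-axis (col 1 of R) = (0.5000,-0.5000,0.7071)
R[2][1] = 0.7071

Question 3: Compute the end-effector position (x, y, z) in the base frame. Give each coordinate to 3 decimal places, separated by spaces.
after link 1: o_1 = (3.5355, -3.5355, 3.0000)
after link 2: o_2 = (5.1569, -0.9142, 3.7071)
after link 3: o_3 = (5.3158, -2.4873, 2.4824)

5.316 -2.487 2.482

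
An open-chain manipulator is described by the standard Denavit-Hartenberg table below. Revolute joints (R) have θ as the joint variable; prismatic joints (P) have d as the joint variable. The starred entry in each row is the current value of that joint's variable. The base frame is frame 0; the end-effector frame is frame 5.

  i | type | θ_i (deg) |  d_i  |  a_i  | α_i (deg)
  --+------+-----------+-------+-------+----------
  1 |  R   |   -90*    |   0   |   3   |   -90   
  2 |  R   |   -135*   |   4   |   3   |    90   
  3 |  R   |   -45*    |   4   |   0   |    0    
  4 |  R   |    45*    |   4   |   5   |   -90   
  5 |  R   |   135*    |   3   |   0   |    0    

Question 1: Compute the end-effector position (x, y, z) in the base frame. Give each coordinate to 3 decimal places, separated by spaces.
7.000 8.314 0.000

after link 1: o_1 = (0.0000, -3.0000, 0.0000)
after link 2: o_2 = (4.0000, -0.8787, 2.1213)
after link 3: o_3 = (4.0000, 1.9497, -0.7071)
after link 4: o_4 = (4.0000, 8.3137, 0.0000)
after link 5: o_5 = (7.0000, 8.3137, 0.0000)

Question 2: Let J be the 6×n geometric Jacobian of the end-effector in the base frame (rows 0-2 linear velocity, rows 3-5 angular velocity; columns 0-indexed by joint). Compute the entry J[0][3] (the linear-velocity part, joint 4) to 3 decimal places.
axis z_3 = (0.0000,0.7071,-0.7071); lever o_n−o_3 = (3.0000,6.3640,0.7071)
cross product → J_v[:, 3] = (5.0000,-2.1213,-2.1213)
J_ω[:, 3] = z_3
entry J[0][3] = 5.0000

5.000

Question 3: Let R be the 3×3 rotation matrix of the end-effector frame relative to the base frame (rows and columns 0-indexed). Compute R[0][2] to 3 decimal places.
End-effector z-axis (col 2 of R) = (1.0000,0.0000,0.0000)
R[0][2] = 1.0000

1.000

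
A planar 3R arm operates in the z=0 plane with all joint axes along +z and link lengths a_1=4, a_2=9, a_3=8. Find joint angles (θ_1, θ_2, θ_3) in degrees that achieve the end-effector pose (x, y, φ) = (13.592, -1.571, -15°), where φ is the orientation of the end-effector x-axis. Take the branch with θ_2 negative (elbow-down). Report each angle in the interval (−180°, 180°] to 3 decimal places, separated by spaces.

wrist centre = target − a_3·(cos φ, sin φ) = (5.8646, 0.4996)
cos θ_2 = (34.6430−4²−9²)/(2·4·9) = -0.8661; θ_2 = -150.0050° (elbow-down)
β = atan2(0.4996,5.8646) = 4.8688°; ψ = atan2(-4.4993,-3.7946) = -130.1436°
θ_1 = β − ψ = 135.0123°
θ_3 = φ − θ_1 − θ_2 = -0.0073° (wrapped to (-180°,180°])

135.012 -150.005 -0.007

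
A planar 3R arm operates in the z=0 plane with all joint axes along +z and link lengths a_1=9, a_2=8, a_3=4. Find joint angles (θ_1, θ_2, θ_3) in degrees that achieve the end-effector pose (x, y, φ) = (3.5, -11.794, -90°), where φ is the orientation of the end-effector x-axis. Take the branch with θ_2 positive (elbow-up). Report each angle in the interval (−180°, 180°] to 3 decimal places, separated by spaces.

-120.000 120.002 -90.002

wrist centre = target − a_3·(cos φ, sin φ) = (3.5000, -7.7940)
cos θ_2 = (72.9964−9²−8²)/(2·9·8) = -0.5000; θ_2 = 120.0016° (elbow-up)
β = atan2(-7.7940,3.5000) = -65.8169°; ψ = atan2(6.9281,4.9998) = 54.1831°
θ_1 = β − ψ = -120.0000°
θ_3 = φ − θ_1 − θ_2 = -90.0016° (wrapped to (-180°,180°])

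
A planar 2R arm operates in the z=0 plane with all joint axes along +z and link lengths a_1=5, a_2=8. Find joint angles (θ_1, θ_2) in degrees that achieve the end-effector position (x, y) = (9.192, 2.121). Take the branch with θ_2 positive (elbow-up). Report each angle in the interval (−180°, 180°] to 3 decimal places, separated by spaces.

cos θ_2 = (88.9915−5²−8²)/(2·5·8) = -0.0001; θ_2 = 90.0061° (elbow-up)
β = atan2(2.1210,9.1920) = 12.9933°; ψ = atan2(8.0000,4.9992) = 57.9990°
θ_1 = β − ψ = -45.0057°

-45.006 90.006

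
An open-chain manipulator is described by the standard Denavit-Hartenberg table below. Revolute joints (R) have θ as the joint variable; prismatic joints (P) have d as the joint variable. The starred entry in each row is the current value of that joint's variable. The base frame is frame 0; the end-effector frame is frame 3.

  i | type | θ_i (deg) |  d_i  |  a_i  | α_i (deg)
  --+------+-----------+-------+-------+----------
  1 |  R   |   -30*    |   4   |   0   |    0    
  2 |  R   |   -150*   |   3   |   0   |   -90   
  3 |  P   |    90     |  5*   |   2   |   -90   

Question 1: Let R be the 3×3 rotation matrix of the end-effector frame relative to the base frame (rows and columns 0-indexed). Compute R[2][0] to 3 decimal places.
End-effector x-axis (col 0 of R) = (-0.0000,-0.0000,-1.0000)
R[2][0] = -1.0000

-1.000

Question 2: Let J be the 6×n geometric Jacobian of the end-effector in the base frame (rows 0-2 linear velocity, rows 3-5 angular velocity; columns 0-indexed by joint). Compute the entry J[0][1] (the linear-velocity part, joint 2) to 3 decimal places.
axis z_1 = (0.0000,0.0000,1.0000); lever o_n−o_1 = (-0.0000,-5.0000,1.0000)
cross product → J_v[:, 1] = (5.0000,-0.0000,0.0000)
J_ω[:, 1] = z_1
entry J[0][1] = 5.0000

5.000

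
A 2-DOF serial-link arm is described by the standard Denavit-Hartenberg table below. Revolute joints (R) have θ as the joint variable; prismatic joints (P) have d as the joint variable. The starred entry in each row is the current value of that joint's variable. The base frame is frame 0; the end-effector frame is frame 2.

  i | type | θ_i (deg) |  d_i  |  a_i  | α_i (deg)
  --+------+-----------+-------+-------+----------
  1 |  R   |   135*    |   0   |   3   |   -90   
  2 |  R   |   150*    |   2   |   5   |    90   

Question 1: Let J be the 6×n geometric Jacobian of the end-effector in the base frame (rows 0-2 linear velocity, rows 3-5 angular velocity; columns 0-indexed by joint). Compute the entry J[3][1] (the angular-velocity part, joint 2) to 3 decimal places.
axis z_1 = (-0.7071,-0.7071,0.0000); lever o_n−o_1 = (1.6476,-4.4761,-2.5000)
cross product → J_v[:, 1] = (1.7678,-1.7678,4.3301)
J_ω[:, 1] = z_1
entry J[3][1] = -0.7071

-0.707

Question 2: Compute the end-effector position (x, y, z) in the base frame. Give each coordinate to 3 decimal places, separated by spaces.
after link 1: o_1 = (-2.1213, 2.1213, 0.0000)
after link 2: o_2 = (-0.4737, -2.3548, -2.5000)

-0.474 -2.355 -2.500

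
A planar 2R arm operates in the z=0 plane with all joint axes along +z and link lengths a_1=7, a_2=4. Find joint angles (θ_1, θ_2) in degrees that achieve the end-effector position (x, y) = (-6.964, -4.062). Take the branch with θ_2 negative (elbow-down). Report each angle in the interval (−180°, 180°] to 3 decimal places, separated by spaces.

-120.000 -90.003

cos θ_2 = (64.9971−7²−4²)/(2·7·4) = -0.0001; θ_2 = -90.0029° (elbow-down)
β = atan2(-4.0620,-6.9640) = -149.7456°; ψ = atan2(-4.0000,6.9998) = -29.7456°
θ_1 = β − ψ = -120.0000°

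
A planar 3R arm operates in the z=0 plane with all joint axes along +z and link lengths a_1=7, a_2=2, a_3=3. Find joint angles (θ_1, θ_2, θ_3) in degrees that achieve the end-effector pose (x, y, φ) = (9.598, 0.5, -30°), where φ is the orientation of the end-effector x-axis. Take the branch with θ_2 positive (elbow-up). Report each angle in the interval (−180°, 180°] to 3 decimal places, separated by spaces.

0.000 90.002 -120.002

wrist centre = target − a_3·(cos φ, sin φ) = (6.9999, 2.0000)
cos θ_2 = (52.9989−7²−2²)/(2·7·2) = -0.0000; θ_2 = 90.0022° (elbow-up)
β = atan2(2.0000,6.9999) = 15.9456°; ψ = atan2(2.0000,6.9999) = 15.9456°
θ_1 = β − ψ = 0.0000°
θ_3 = φ − θ_1 − θ_2 = -120.0022° (wrapped to (-180°,180°])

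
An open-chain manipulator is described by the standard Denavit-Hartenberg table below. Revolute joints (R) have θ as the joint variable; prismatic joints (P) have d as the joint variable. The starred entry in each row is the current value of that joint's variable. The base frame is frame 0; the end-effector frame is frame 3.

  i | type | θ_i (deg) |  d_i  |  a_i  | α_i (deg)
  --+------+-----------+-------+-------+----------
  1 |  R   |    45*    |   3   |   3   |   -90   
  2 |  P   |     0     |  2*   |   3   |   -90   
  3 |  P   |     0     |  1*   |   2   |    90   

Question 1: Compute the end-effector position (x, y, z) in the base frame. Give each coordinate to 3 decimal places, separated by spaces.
after link 1: o_1 = (2.1213, 2.1213, 3.0000)
after link 2: o_2 = (2.8284, 5.6569, 3.0000)
after link 3: o_3 = (4.2426, 7.0711, 2.0000)

4.243 7.071 2.000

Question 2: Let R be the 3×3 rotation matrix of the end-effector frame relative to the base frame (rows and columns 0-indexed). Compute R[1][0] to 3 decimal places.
0.707

End-effector x-axis (col 0 of R) = (0.7071,0.7071,0.0000)
R[1][0] = 0.7071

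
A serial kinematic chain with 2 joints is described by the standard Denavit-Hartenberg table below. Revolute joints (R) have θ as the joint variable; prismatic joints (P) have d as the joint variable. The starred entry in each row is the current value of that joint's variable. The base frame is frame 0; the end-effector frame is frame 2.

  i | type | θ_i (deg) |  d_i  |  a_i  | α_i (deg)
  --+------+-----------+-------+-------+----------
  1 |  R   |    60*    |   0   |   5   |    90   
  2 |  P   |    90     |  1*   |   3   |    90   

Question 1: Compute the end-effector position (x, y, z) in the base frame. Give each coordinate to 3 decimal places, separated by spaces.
after link 1: o_1 = (2.5000, 4.3301, 0.0000)
after link 2: o_2 = (3.3660, 3.8301, 3.0000)

3.366 3.830 3.000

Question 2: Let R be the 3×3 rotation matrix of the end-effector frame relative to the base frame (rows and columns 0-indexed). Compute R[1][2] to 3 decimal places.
End-effector z-axis (col 2 of R) = (0.5000,0.8660,-0.0000)
R[1][2] = 0.8660

0.866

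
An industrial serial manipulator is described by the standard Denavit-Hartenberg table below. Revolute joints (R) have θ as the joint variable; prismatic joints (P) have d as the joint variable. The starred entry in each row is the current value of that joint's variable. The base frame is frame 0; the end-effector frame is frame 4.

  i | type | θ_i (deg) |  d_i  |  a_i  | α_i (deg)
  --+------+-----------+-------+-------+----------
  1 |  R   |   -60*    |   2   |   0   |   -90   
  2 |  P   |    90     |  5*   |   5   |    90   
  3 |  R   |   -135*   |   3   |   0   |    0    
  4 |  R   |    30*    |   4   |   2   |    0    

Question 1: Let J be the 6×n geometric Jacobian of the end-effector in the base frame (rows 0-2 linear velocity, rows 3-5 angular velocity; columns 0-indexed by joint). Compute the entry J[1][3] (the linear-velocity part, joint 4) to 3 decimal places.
-0.259

axis z_3 = (0.5000,-0.8660,0.0000); lever o_n−o_3 = (0.3270,-4.4300,0.5176)
cross product → J_v[:, 3] = (-0.4483,-0.2588,-1.9319)
J_ω[:, 3] = z_3
entry J[1][3] = -0.2588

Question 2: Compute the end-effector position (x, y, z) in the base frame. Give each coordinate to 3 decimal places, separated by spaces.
6.157 -4.528 -2.482

after link 1: o_1 = (0.0000, 0.0000, 2.0000)
after link 2: o_2 = (4.3301, 2.5000, -3.0000)
after link 3: o_3 = (5.8301, -0.0981, -3.0000)
after link 4: o_4 = (6.1571, -4.5281, -2.4824)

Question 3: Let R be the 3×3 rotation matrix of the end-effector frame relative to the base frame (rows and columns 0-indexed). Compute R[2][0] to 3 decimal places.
End-effector x-axis (col 0 of R) = (-0.8365,-0.4830,0.2588)
R[2][0] = 0.2588

0.259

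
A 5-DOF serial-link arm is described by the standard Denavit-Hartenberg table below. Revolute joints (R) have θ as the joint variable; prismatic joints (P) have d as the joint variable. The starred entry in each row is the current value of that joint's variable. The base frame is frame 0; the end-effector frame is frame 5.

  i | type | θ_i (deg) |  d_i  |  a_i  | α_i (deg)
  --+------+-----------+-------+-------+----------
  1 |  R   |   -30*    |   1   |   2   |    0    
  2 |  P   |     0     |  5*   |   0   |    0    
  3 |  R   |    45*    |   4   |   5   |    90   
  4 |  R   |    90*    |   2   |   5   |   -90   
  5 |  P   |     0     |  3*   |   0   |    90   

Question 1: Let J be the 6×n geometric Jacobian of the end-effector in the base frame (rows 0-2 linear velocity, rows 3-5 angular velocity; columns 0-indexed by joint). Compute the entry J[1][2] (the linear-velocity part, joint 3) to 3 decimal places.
axis z_2 = (0.0000,0.0000,1.0000); lever o_n−o_2 = (2.4495,-1.4142,9.0000)
cross product → J_v[:, 2] = (1.4142,2.4495,-0.0000)
J_ω[:, 2] = z_2
entry J[1][2] = 2.4495

2.449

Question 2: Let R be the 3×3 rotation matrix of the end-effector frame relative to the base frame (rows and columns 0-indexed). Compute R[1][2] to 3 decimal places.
End-effector z-axis (col 2 of R) = (0.2588,-0.9659,0.0000)
R[1][2] = -0.9659

-0.966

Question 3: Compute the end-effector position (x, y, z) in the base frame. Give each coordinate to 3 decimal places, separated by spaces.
4.182 -2.414 15.000

after link 1: o_1 = (1.7321, -1.0000, 1.0000)
after link 2: o_2 = (1.7321, -1.0000, 6.0000)
after link 3: o_3 = (6.5617, 0.2941, 10.0000)
after link 4: o_4 = (7.0793, -1.6378, 15.0000)
after link 5: o_5 = (4.1815, -2.4142, 15.0000)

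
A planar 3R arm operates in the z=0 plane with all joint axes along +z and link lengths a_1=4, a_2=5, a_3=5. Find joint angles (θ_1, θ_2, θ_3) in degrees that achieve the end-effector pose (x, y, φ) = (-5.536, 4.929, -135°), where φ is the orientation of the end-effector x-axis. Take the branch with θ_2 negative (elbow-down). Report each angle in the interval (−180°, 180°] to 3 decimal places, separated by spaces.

119.988 -29.974 134.986

wrist centre = target − a_3·(cos φ, sin φ) = (-2.0005, 8.4645)
cos θ_2 = (75.6502−4²−5²)/(2·4·5) = 0.8663; θ_2 = -29.9737° (elbow-down)
β = atan2(8.4645,-2.0005) = 103.2970°; ψ = atan2(-2.4980,8.3313) = -16.6906°
θ_1 = β − ψ = 119.9876°
θ_3 = φ − θ_1 − θ_2 = 134.9861° (wrapped to (-180°,180°])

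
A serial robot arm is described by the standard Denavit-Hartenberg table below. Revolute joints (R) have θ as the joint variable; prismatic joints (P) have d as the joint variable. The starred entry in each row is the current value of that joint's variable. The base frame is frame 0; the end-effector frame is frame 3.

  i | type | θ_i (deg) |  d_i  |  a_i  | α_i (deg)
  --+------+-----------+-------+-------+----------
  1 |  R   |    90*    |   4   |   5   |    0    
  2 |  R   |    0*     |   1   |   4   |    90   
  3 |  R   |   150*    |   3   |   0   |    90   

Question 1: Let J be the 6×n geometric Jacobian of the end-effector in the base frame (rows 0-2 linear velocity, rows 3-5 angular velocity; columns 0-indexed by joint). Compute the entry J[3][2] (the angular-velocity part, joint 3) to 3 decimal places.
axis z_2 = (1.0000,-0.0000,0.0000); lever o_n−o_2 = (3.0000,0.0000,0.0000)
cross product → J_v[:, 2] = (-0.0000,0.0000,0.0000)
J_ω[:, 2] = z_2
entry J[3][2] = 1.0000

1.000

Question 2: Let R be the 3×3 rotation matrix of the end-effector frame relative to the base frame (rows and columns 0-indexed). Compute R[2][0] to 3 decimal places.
End-effector x-axis (col 0 of R) = (-0.0000,-0.8660,0.5000)
R[2][0] = 0.5000

0.500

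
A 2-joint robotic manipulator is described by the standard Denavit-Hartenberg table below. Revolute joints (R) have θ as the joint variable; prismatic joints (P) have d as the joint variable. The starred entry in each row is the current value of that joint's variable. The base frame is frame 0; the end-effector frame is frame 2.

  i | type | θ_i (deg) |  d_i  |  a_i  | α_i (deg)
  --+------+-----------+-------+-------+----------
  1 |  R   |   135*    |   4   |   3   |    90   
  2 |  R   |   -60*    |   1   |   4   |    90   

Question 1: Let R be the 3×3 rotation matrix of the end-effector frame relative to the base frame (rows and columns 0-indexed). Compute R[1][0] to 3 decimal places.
0.354

End-effector x-axis (col 0 of R) = (-0.3536,0.3536,-0.8660)
R[1][0] = 0.3536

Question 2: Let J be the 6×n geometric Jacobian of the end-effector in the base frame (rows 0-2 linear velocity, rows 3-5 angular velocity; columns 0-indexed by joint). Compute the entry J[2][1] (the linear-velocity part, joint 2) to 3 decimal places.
axis z_1 = (0.7071,0.7071,0.0000); lever o_n−o_1 = (-0.7071,2.1213,-3.4641)
cross product → J_v[:, 1] = (-2.4495,2.4495,2.0000)
J_ω[:, 1] = z_1
entry J[2][1] = 2.0000

2.000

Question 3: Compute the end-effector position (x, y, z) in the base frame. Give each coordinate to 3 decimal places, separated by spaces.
after link 1: o_1 = (-2.1213, 2.1213, 4.0000)
after link 2: o_2 = (-2.8284, 4.2426, 0.5359)

-2.828 4.243 0.536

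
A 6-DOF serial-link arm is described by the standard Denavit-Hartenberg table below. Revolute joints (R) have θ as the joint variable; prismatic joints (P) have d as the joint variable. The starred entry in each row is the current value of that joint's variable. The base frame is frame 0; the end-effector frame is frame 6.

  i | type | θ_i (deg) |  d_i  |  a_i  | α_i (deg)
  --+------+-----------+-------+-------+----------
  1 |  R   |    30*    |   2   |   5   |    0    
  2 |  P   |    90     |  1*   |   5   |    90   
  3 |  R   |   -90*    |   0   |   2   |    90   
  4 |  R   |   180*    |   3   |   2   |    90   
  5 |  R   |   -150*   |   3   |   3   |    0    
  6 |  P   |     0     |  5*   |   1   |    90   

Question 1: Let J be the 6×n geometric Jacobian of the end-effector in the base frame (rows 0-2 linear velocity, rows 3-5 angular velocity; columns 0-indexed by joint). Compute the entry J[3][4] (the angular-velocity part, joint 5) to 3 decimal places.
axis z_4 = (0.8660,0.5000,-0.0000); lever o_n−o_4 = (5.9282,5.7321,-3.4641)
cross product → J_v[:, 4] = (-1.7321,3.0000,2.0000)
J_ω[:, 4] = z_4
entry J[3][4] = 0.8660

0.866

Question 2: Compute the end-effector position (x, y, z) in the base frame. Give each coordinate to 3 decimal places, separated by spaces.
after link 1: o_1 = (4.3301, 2.5000, 2.0000)
after link 2: o_2 = (1.8301, 6.8301, 3.0000)
after link 3: o_3 = (1.8301, 6.8301, 1.0000)
after link 4: o_4 = (3.3301, 4.2321, 3.0000)
after link 5: o_5 = (5.1782, 7.0311, 0.4019)
after link 6: o_6 = (9.2583, 9.9641, -0.4641)

9.258 9.964 -0.464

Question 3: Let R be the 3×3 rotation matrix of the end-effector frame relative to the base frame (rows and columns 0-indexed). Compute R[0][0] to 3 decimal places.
End-effector x-axis (col 0 of R) = (-0.2500,0.4330,-0.8660)
R[0][0] = -0.2500

-0.250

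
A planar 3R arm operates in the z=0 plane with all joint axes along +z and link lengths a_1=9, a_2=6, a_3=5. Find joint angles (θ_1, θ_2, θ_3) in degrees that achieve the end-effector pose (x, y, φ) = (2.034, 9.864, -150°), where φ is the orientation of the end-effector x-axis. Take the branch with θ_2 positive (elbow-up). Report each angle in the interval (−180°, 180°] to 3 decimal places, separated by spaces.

45.000 44.998 120.002

wrist centre = target − a_3·(cos φ, sin φ) = (6.3641, 12.3640)
cos θ_2 = (193.3706−9²−6²)/(2·9·6) = 0.7071; θ_2 = 44.9977° (elbow-up)
β = atan2(12.3640,6.3641) = 62.7637°; ψ = atan2(4.2425,13.2428) = 17.7634°
θ_1 = β − ψ = 45.0004°
θ_3 = φ − θ_1 − θ_2 = 120.0020° (wrapped to (-180°,180°])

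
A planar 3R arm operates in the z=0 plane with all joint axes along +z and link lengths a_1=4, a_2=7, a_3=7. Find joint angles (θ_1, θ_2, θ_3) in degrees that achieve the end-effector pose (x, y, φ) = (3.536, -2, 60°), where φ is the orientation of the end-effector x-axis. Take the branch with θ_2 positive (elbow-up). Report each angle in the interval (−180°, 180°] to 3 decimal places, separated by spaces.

wrist centre = target − a_3·(cos φ, sin φ) = (0.0360, -8.0622)
cos θ_2 = (65.0000−4²−7²)/(2·4·7) = 0.0000; θ_2 = 90.0000° (elbow-up)
β = atan2(-8.0622,0.0360) = -89.7442°; ψ = atan2(7.0000,4.0000) = 60.2551°
θ_1 = β − ψ = -149.9993°
θ_3 = φ − θ_1 − θ_2 = 119.9993° (wrapped to (-180°,180°])

-149.999 90.000 119.999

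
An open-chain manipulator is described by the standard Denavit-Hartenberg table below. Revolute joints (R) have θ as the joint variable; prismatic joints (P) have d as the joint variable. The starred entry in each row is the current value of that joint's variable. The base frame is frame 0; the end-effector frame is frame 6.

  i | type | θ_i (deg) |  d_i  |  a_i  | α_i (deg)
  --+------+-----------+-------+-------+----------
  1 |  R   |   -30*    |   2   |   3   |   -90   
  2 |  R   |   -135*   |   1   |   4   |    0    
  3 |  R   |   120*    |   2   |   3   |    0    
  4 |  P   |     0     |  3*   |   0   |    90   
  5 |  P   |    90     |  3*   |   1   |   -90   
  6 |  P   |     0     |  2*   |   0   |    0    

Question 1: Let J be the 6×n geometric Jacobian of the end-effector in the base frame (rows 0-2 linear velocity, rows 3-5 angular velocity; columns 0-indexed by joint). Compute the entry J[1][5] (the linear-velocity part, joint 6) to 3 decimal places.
prismatic axis z_5 = (-0.8365,0.4830,-0.2588)
J_v[:, 5] = z_5; J_ω[:, 5] = (0,0,0)
entry J[1][5] = 0.4830

0.483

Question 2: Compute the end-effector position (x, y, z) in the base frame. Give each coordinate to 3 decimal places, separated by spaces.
3.813 5.882 7.985

after link 1: o_1 = (2.5981, -1.5000, 2.0000)
after link 2: o_2 = (0.6486, 0.7802, 4.8284)
after link 3: o_3 = (4.1581, 1.0634, 5.6049)
after link 4: o_4 = (5.6581, 3.6615, 5.6049)
after link 5: o_5 = (5.4857, 4.9157, 8.5027)
after link 6: o_6 = (3.8127, 5.8817, 7.9850)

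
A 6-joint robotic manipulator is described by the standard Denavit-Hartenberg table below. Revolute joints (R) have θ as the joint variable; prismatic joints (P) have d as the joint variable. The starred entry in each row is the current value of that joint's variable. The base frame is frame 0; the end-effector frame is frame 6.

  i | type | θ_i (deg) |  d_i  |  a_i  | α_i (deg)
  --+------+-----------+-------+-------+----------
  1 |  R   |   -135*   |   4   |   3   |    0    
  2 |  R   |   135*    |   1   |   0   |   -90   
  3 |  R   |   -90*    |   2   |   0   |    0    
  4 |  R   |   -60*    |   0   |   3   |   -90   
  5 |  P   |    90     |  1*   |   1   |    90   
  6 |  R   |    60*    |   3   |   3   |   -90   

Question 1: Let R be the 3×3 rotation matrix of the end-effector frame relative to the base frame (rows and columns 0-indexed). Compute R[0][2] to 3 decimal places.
0.250

End-effector z-axis (col 2 of R) = (0.2500,0.8660,0.4330)
R[0][2] = 0.2500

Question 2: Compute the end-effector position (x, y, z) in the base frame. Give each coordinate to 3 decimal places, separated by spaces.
-5.518 -2.621 11.116

after link 1: o_1 = (-2.1213, -2.1213, 4.0000)
after link 2: o_2 = (-2.1213, -2.1213, 5.0000)
after link 3: o_3 = (-2.1213, -0.1213, 5.0000)
after link 4: o_4 = (-4.7194, -0.1213, 6.5000)
after link 5: o_5 = (-4.2194, -1.1213, 7.3660)
after link 6: o_6 = (-5.5184, -2.6213, 11.1160)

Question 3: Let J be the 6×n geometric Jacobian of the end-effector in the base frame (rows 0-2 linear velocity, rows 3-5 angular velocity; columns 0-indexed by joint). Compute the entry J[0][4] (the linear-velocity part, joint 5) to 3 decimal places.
prismatic axis z_4 = (0.5000,0.0000,0.8660)
J_v[:, 4] = z_4; J_ω[:, 4] = (0,0,0)
entry J[0][4] = 0.5000

0.500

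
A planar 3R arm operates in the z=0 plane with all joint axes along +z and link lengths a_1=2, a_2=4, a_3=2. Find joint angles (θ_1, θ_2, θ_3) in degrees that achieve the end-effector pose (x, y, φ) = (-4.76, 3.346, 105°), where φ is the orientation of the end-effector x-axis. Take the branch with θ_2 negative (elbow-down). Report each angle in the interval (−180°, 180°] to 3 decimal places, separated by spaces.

wrist centre = target − a_3·(cos φ, sin φ) = (-4.2424, 1.4141)
cos θ_2 = (19.9975−2²−4²)/(2·2·4) = -0.0002; θ_2 = -90.0091° (elbow-down)
β = atan2(1.4141,-4.2424) = 161.5647°; ψ = atan2(-4.0000,1.9994) = -63.4423°
θ_1 = β − ψ = 225.0070°
θ_3 = φ − θ_1 − θ_2 = -29.9978° (wrapped to (-180°,180°])

-134.993 -90.009 -29.998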